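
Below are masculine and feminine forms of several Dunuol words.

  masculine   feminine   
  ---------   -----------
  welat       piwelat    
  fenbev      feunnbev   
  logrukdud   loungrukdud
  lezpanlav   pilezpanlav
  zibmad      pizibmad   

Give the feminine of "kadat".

pikadat

"kadat" has last vowel 'a'. The stems whose last vowel is 'a' (lezpanlav → pilezpanlav, zibmad → pizibmad, welat → piwelat) add the prefix pi-.
So kadat → pikadat.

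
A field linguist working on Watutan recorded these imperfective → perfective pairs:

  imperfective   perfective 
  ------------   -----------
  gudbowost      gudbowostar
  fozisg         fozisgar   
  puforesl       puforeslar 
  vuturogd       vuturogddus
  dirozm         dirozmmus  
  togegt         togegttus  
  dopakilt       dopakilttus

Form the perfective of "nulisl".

gudbowost and togegt both end in -t yet inflect differently (gudbowostar, togegttus), so the final letter is not what conditions the rule; the second-to-last letter is.
"nulisl" has second-to-last letter 's'. The stems whose second-to-last letter is 's' (gudbowost → gudbowostar, fozisg → fozisgar, puforesl → puforeslar) add -ar.
The other pattern: stems whose second-to-last letter is 'g', 'l' or 'z' double the final consonant and add -us.
So nulisl → nulislar.

nulislar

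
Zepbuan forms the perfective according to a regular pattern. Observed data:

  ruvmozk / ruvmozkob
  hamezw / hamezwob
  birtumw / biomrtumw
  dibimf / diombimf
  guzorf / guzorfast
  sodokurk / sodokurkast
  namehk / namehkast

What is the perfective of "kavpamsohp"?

kavpamsohpast

"kavpamsohp" has second-to-last letter 'h'. The one such stem in the data (namehk → namehkast) adds -ast, so the same rule applies.
The other patterns: stems whose second-to-last letter is 'z' add -ob; stems whose second-to-last letter is 'm' insert -om- after the first vowel.
So kavpamsohp → kavpamsohpast.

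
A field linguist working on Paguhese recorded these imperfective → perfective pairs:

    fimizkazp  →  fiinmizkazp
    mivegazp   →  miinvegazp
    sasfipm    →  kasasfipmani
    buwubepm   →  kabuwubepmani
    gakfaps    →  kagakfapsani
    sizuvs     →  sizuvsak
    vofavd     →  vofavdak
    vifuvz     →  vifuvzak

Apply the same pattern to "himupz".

gakfaps and sizuvs both end in -s yet inflect differently (kagakfapsani, sizuvsak), so the final letter is not what conditions the rule; the second-to-last letter is.
"himupz" has second-to-last letter 'p'. The stems whose second-to-last letter is 'p' (sasfipm → kasasfipmani, buwubepm → kabuwubepmani, gakfaps → kagakfapsani) add ka- … -ani around the stem.
So himupz → kahimupzani.

kahimupzani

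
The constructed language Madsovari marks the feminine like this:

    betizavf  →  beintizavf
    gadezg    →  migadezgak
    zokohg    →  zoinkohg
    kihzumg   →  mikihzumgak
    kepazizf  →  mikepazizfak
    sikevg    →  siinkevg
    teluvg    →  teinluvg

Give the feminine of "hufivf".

huinfivf

betizavf and kepazizf both end in -f yet inflect differently (beintizavf, mikepazizfak), so the final letter is not what conditions the rule; the second-to-last letter is.
"hufivf" has second-to-last letter 'v'. The stems whose second-to-last letter is 'v' (sikevg → siinkevg, betizavf → beintizavf, teluvg → teinluvg) insert -in- after the first vowel.
So hufivf → huinfivf.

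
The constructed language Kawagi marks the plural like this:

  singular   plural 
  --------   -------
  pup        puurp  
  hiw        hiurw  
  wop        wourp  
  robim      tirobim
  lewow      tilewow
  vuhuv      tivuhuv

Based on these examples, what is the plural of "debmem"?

tidebmem

"debmem" has 2 vowels. The stems with 2 vowels (robim → tirobim, lewow → tilewow, vuhuv → tivuhuv) add the prefix ti-.
The other pattern: stems with 1 vowel insert -ur- after the first vowel.
So debmem → tidebmem.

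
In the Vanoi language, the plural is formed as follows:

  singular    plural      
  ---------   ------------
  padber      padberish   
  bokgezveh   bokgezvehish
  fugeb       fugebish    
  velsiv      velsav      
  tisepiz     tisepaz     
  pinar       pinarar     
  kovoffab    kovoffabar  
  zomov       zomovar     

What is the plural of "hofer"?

hoferish

padber and pinar both end in -r yet inflect differently (padberish, pinarar), so the final letter is not what conditions the rule; the last vowel is.
"hofer" has last vowel 'e'. The stems whose last vowel is 'e' (padber → padberish, bokgezveh → bokgezvehish, fugeb → fugebish) add -ish.
The other patterns: stems whose last vowel is 'i' change the last vowel to 'a'; stems whose last vowel is 'a' or 'o' add -ar.
So hofer → hoferish.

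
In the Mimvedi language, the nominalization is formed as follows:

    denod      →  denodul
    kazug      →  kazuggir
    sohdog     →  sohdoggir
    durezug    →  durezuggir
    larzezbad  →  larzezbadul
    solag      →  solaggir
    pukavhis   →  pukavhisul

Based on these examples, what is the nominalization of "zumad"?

sohdog and denod both have last vowel 'o' yet inflect differently (sohdoggir, denodul), so the last vowel is not what conditions the rule; the final letter is.
"zumad" ends in -d. The stems ending in -d (denod → denodul, larzezbad → larzezbadul) add -ul.
The other pattern: stems ending in -g double the final consonant and add -ir.
So zumad → zumadul.

zumadul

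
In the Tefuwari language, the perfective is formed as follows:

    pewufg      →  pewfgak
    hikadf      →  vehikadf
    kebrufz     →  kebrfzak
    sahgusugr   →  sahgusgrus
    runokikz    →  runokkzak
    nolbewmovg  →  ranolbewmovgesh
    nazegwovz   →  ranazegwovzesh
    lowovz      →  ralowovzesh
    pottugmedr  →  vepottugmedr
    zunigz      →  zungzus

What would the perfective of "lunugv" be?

lungvus

pottugmedr and sahgusugr both end in -r yet inflect differently (vepottugmedr, sahgusgrus), so the final letter is not what conditions the rule; the second-to-last letter is.
"lunugv" has second-to-last letter 'g'. The stems whose second-to-last letter is 'g' (sahgusugr → sahgusgrus, zunigz → zungzus) delete the last vowel and add -us.
The other patterns: stems whose second-to-last letter is 'd' add the prefix ve-; stems whose second-to-last letter is 'v' add ra- … -esh around the stem; stems whose second-to-last letter is 'f' or 'k' delete the last vowel and add -ak.
So lunugv → lungvus.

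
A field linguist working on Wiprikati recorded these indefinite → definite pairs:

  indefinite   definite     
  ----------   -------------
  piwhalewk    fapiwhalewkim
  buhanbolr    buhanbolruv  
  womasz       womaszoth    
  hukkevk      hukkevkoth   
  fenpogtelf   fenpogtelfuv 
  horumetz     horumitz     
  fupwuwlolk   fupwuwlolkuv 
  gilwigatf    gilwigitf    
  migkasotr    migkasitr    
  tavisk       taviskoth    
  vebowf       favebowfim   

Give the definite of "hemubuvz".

"hemubuvz" has second-to-last letter 'v'. The one such stem in the data (hukkevk → hukkevkoth) adds -oth, so the same rule applies.
The other patterns: stems whose second-to-last letter is 'w' add fa- … -im around the stem; stems whose second-to-last letter is 't' change the last vowel to 'i'; stems whose second-to-last letter is 'l' add -uv.
So hemubuvz → hemubuvzoth.

hemubuvzoth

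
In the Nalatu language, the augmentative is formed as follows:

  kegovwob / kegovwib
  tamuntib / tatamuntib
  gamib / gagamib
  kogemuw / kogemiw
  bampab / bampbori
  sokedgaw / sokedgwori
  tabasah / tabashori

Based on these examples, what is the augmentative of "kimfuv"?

"kimfuv" has last vowel 'u'. The one such stem in the data (kogemuw → kogemiw) changes the last vowel to 'i' (as does kegovwob), so the same rule applies.
The other patterns: stems whose last vowel is 'a' delete the last vowel and add -ori; stems whose last vowel is 'i' repeat the first consonant+vowel as a prefix.
So kimfuv → kimfiv.

kimfiv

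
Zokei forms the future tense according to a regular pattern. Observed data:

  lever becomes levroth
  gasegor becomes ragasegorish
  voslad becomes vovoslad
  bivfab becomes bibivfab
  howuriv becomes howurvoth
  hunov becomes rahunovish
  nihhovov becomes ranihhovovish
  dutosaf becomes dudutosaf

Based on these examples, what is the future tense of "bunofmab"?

"bunofmab" has last vowel 'a'. The stems whose last vowel is 'a' (voslad → vovoslad, bivfab → bibivfab, dutosaf → dudutosaf) repeat the first consonant+vowel as a prefix.
So bunofmab → bubunofmab.

bubunofmab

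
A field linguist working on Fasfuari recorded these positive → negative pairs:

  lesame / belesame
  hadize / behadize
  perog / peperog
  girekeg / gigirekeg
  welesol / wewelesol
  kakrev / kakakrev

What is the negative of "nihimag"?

ninihimag

lesame and girekeg both have last vowel 'e' yet inflect differently (belesame, gigirekeg), so the last vowel is not what conditions the rule; the final letter is.
"nihimag" ends in -g. The stems ending in -g (perog → peperog, girekeg → gigirekeg) repeat the first consonant+vowel as a prefix.
The other pattern: stems ending in -e add the prefix be-.
So nihimag → ninihimag.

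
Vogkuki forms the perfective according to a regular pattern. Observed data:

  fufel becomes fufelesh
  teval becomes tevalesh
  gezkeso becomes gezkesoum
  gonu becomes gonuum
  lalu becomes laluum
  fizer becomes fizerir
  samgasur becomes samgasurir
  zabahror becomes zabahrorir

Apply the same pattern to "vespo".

vespoum

fufel and fizer both have last vowel 'e' yet inflect differently (fufelesh, fizerir), so the last vowel is not what conditions the rule; the final letter is.
"vespo" ends in -o. The one such stem in the data (gezkeso → gezkesoum) adds -um, so the same rule applies.
So vespo → vespoum.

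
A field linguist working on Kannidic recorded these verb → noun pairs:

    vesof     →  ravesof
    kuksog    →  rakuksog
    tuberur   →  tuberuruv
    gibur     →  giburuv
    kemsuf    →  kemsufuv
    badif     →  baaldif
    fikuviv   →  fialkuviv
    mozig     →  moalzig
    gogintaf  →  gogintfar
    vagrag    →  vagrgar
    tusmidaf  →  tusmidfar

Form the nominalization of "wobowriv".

woalbowriv

vesof and kemsuf both end in -f yet inflect differently (ravesof, kemsufuv), so the final letter is not what conditions the rule; the last vowel is.
"wobowriv" has last vowel 'i'. The stems whose last vowel is 'i' (badif → baaldif, fikuviv → fialkuviv, mozig → moalzig) insert -al- after the first vowel.
The other patterns: stems whose last vowel is 'o' add the prefix ra-; stems whose last vowel is 'u' add -uv; stems whose last vowel is 'a' delete the last vowel and add -ar.
So wobowriv → woalbowriv.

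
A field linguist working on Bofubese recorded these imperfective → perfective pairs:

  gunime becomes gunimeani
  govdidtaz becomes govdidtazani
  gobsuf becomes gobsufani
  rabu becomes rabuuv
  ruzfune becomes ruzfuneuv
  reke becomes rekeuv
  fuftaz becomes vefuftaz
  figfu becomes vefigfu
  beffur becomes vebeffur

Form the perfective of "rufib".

rufibuv

gunime and ruzfune both end in -e yet inflect differently (gunimeani, ruzfuneuv), so the final letter is not what conditions the rule; the first letter is.
"rufib" begins with r-. The stems beginning with r- (rabu → rabuuv, ruzfune → ruzfuneuv, reke → rekeuv) add -uv.
So rufib → rufibuv.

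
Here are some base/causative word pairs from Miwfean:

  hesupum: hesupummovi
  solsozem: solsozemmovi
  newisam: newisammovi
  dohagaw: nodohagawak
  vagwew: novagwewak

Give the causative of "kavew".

nokavewak

newisam and dohagaw both have last vowel 'a' yet inflect differently (newisammovi, nodohagawak), so the last vowel is not what conditions the rule; the final letter is.
"kavew" ends in -w. The stems ending in -w (dohagaw → nodohagawak, vagwew → novagwewak) add no- … -ak around the stem.
So kavew → nokavewak.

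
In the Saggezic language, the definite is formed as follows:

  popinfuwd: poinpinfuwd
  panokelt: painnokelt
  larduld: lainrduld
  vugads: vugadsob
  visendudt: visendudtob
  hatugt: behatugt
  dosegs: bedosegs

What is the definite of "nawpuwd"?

panokelt and visendudt both end in -t yet inflect differently (painnokelt, visendudtob), so the final letter is not what conditions the rule; the second-to-last letter is.
"nawpuwd" has second-to-last letter 'w'. The one such stem in the data (popinfuwd → poinpinfuwd) inserts -in- after the first vowel (as do panokelt, larduld), so the same rule applies.
The other patterns: stems whose second-to-last letter is 'd' add -ob; stems whose second-to-last letter is 'g' add the prefix be-.
So nawpuwd → nainwpuwd.

nainwpuwd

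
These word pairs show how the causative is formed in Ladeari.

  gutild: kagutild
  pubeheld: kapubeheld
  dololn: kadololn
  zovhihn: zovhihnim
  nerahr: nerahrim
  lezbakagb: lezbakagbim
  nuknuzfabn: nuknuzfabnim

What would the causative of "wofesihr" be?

wofesihrim

dololn and zovhihn both end in -n yet inflect differently (kadololn, zovhihnim), so the final letter is not what conditions the rule; the second-to-last letter is.
"wofesihr" has second-to-last letter 'h'. The stems whose second-to-last letter is 'h' (zovhihn → zovhihnim, nerahr → nerahrim) add -im.
The other pattern: stems whose second-to-last letter is 'l' add the prefix ka-.
So wofesihr → wofesihrim.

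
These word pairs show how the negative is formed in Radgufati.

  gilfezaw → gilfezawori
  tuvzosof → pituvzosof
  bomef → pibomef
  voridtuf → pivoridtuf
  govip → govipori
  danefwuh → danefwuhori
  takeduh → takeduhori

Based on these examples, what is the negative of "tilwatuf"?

"tilwatuf" ends in -f. The stems ending in -f (bomef → pibomef, tuvzosof → pituvzosof, voridtuf → pivoridtuf) add the prefix pi-.
The other pattern: stems ending in -h, -p or -w add -ori.
So tilwatuf → pitilwatuf.

pitilwatuf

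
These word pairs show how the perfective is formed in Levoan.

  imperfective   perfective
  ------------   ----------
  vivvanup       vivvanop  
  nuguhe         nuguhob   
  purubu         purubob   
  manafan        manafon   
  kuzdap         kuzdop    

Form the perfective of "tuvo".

purubu and vivvanup both have last vowel 'u' yet inflect differently (purubob, vivvanop), so the last vowel is not what conditions the rule; whether the stem ends in a vowel or a consonant is.
"tuvo" ends in a vowel. The stems ending in a vowel (nuguhe → nuguhob, purubu → purubob) drop the final letter and add -ob.
The other pattern: stems ending in a consonant change the last vowel to 'o'.
So tuvo → tuvob.

tuvob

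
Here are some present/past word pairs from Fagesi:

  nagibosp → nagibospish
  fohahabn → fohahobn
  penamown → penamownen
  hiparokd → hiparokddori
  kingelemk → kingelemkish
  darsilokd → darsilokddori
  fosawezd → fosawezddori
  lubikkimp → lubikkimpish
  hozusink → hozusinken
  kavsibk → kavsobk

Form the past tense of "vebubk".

vebobk

"vebubk" has second-to-last letter 'b'. The stems whose second-to-last letter is 'b' (fohahabn → fohahobn, kavsibk → kavsobk) change the last vowel to 'o'.
The other patterns: stems whose second-to-last letter is 'm' or 's' add -ish; stems whose second-to-last letter is 'n' or 'w' add -en; stems whose second-to-last letter is 'k' or 'z' double the final consonant and add -ori.
So vebubk → vebobk.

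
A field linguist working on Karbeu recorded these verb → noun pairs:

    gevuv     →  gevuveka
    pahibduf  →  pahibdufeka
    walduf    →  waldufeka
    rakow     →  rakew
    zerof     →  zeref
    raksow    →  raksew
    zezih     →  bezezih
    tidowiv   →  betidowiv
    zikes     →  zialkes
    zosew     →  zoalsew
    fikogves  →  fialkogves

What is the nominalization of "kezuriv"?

pahibduf and zerof both end in -f yet inflect differently (pahibdufeka, zeref), so the final letter is not what conditions the rule; the last vowel is.
"kezuriv" has last vowel 'i'. The stems whose last vowel is 'i' (zezih → bezezih, tidowiv → betidowiv) add the prefix be-.
The other patterns: stems whose last vowel is 'u' add -eka; stems whose last vowel is 'o' change the last vowel to 'e'; stems whose last vowel is 'e' insert -al- after the first vowel.
So kezuriv → bekezuriv.

bekezuriv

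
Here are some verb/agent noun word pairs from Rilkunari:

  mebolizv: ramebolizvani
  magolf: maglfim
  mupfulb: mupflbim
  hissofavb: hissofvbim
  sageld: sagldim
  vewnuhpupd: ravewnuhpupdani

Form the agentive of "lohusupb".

"lohusupb" has second-to-last letter 'p'. The one such stem in the data (vewnuhpupd → ravewnuhpupdani) adds ra- … -ani around the stem, so the same rule applies.
So lohusupb → ralohusupbani.

ralohusupbani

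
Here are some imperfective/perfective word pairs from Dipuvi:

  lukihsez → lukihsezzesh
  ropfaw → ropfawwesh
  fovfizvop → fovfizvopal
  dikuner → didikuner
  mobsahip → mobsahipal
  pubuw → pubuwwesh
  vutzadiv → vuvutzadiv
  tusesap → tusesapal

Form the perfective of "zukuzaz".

mobsahip and vutzadiv both have last vowel 'i' yet inflect differently (mobsahipal, vuvutzadiv), so the last vowel is not what conditions the rule; the final letter is.
"zukuzaz" ends in -z. The one such stem in the data (lukihsez → lukihsezzesh) doubles the final consonant and adds -esh (as do pubuw, ropfaw), so the same rule applies.
The other patterns: stems ending in -p add -al; stems ending in -r or -v repeat the first consonant+vowel as a prefix.
So zukuzaz → zukuzazzesh.

zukuzazzesh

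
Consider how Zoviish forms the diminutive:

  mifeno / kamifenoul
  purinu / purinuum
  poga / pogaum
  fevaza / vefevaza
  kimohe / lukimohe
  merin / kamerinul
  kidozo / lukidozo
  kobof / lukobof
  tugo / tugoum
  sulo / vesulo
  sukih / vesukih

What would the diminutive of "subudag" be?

"subudag" begins with s-. The stems beginning with s- (sukih → vesukih, sulo → vesulo) add the prefix ve-.
The other patterns: stems beginning with p- or t- add -um; stems beginning with m- add ka- … -ul around the stem; stems beginning with k- add the prefix lu-.
So subudag → vesubudag.

vesubudag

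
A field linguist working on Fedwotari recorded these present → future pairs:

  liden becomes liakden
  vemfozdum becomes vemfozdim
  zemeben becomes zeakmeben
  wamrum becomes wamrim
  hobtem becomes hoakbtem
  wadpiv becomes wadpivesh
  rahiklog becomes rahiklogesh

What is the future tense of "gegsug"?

wamrum and hobtem both end in -m yet inflect differently (wamrim, hoakbtem), so the final letter is not what conditions the rule; the last vowel is.
"gegsug" has last vowel 'u'. The stems whose last vowel is 'u' (wamrum → wamrim, vemfozdum → vemfozdim) change the last vowel to 'i'.
So gegsug → gegsig.

gegsig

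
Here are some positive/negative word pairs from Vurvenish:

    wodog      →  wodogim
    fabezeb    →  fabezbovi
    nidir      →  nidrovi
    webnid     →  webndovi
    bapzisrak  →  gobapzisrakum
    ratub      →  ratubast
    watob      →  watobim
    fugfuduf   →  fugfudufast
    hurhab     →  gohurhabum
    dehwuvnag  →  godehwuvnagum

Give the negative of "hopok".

hopokim

"hopok" has last vowel 'o'. The stems whose last vowel is 'o' (wodog → wodogim, watob → watobim) add -im.
The other patterns: stems whose last vowel is 'a' add go- … -um around the stem; stems whose last vowel is 'u' add -ast; stems whose last vowel is 'e' or 'i' delete the last vowel and add -ovi.
So hopok → hopokim.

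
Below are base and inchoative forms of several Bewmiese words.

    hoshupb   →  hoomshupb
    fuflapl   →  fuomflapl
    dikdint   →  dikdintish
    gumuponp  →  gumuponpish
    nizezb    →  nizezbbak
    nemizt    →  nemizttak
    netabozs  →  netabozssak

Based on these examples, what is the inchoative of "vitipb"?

viomtipb

hoshupb and nizezb both end in -b yet inflect differently (hoomshupb, nizezbbak), so the final letter is not what conditions the rule; the second-to-last letter is.
"vitipb" has second-to-last letter 'p'. The stems whose second-to-last letter is 'p' (hoshupb → hoomshupb, fuflapl → fuomflapl) insert -om- after the first vowel.
The other patterns: stems whose second-to-last letter is 'n' add -ish; stems whose second-to-last letter is 'z' double the final consonant and add -ak.
So vitipb → viomtipb.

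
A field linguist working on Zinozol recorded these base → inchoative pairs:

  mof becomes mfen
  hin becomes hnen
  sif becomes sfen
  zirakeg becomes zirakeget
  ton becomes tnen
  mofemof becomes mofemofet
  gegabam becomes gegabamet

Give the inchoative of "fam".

fmen

sif and mofemof both end in -f yet inflect differently (sfen, mofemofet), so the final letter is not what conditions the rule; the number of vowels is.
"fam" has 1 vowel. The stems with 1 vowel (ton → tnen, sif → sfen, hin → hnen) delete the last vowel and add -en.
So fam → fmen.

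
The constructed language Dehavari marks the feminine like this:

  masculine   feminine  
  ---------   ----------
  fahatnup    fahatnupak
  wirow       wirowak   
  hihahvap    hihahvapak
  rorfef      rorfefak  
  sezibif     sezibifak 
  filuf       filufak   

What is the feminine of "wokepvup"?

wokepvupak

Every pair shown (fahatnup → fahatnupak, wirow → wirowak, hihahvap → hihahvapak, …) follows the same rule: add -ak.
So wokepvup → wokepvupak.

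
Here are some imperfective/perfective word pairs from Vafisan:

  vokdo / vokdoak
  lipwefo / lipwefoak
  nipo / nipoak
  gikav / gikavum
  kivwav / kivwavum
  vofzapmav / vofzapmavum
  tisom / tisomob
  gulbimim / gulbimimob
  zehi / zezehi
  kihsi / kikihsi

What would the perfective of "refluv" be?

"refluv" ends in -v. The stems ending in -v (gikav → gikavum, kivwav → kivwavum, vofzapmav → vofzapmavum) add -um.
So refluv → refluvum.

refluvum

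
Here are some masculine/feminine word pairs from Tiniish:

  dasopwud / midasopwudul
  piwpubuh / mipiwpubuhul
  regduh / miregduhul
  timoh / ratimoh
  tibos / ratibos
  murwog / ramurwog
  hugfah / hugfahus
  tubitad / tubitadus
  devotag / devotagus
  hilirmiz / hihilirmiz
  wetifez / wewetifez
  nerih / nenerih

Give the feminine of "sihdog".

rasihdog

"sihdog" has last vowel 'o'. The stems whose last vowel is 'o' (timoh → ratimoh, tibos → ratibos, murwog → ramurwog) add the prefix ra-.
The other patterns: stems whose last vowel is 'u' add mi- … -ul around the stem; stems whose last vowel is 'a' add -us; stems whose last vowel is 'e' or 'i' repeat the first consonant+vowel as a prefix.
So sihdog → rasihdog.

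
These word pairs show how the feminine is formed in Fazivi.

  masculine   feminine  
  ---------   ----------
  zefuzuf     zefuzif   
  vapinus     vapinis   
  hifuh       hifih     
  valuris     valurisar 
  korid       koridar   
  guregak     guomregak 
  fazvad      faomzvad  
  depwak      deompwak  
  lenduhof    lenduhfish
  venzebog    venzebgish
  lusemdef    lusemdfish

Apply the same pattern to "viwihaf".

vapinus and valuris both end in -s yet inflect differently (vapinis, valurisar), so the final letter is not what conditions the rule; the last vowel is.
"viwihaf" has last vowel 'a'. The stems whose last vowel is 'a' (guregak → guomregak, fazvad → faomzvad, depwak → deompwak) insert -om- after the first vowel.
So viwihaf → viomwihaf.

viomwihaf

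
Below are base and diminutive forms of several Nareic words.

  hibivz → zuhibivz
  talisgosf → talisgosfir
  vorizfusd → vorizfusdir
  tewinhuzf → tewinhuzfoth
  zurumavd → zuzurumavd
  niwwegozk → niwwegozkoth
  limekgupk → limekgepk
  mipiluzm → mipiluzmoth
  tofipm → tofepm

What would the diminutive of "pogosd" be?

tewinhuzf and talisgosf both end in -f yet inflect differently (tewinhuzfoth, talisgosfir), so the final letter is not what conditions the rule; the second-to-last letter is.
"pogosd" has second-to-last letter 's'. The stems whose second-to-last letter is 's' (talisgosf → talisgosfir, vorizfusd → vorizfusdir) add -ir.
The other patterns: stems whose second-to-last letter is 'v' add the prefix zu-; stems whose second-to-last letter is 'z' add -oth; stems whose second-to-last letter is 'p' change the last vowel to 'e'.
So pogosd → pogosdir.

pogosdir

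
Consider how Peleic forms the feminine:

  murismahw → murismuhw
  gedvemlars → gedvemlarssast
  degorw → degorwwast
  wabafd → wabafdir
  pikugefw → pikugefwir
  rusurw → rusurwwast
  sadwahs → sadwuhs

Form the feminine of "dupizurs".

pikugefw and murismahw both end in -w yet inflect differently (pikugefwir, murismuhw), so the final letter is not what conditions the rule; the second-to-last letter is.
"dupizurs" has second-to-last letter 'r'. The stems whose second-to-last letter is 'r' (rusurw → rusurwwast, degorw → degorwwast, gedvemlars → gedvemlarssast) double the final consonant and add -ast.
The other patterns: stems whose second-to-last letter is 'f' add -ir; stems whose second-to-last letter is 'h' change the last vowel to 'u'.
So dupizurs → dupizurssast.

dupizurssast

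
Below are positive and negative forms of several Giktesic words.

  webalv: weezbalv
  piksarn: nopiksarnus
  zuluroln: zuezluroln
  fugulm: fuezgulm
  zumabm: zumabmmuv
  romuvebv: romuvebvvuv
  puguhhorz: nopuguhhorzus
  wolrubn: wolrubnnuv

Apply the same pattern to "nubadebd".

webalv and romuvebv both end in -v yet inflect differently (weezbalv, romuvebvvuv), so the final letter is not what conditions the rule; the second-to-last letter is.
"nubadebd" has second-to-last letter 'b'. The stems whose second-to-last letter is 'b' (romuvebv → romuvebvvuv, wolrubn → wolrubnnuv, zumabm → zumabmmuv) double the final consonant and add -uv.
The other patterns: stems whose second-to-last letter is 'l' insert -ez- after the first vowel; stems whose second-to-last letter is 'r' add no- … -us around the stem.
So nubadebd → nubadebdduv.

nubadebdduv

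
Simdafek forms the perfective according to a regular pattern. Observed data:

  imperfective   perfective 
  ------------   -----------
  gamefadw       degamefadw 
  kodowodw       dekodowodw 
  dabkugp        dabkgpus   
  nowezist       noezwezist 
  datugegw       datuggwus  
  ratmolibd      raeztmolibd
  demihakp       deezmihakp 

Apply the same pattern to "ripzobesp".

"ripzobesp" has second-to-last letter 's'. The one such stem in the data (nowezist → noezwezist) inserts -ez- after the first vowel (as do ratmolibd, demihakp), so the same rule applies.
So ripzobesp → riezpzobesp.

riezpzobesp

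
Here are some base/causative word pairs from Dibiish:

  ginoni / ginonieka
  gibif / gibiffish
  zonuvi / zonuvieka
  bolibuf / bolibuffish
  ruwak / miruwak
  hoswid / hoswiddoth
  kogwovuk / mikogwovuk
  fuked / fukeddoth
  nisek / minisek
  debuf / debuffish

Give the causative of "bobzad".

gibif and zonuvi both have last vowel 'i' yet inflect differently (gibiffish, zonuvieka), so the last vowel is not what conditions the rule; the final letter is.
"bobzad" ends in -d. The stems ending in -d (fuked → fukeddoth, hoswid → hoswiddoth) double the final consonant and add -oth.
The other patterns: stems ending in -f double the final consonant and add -ish; stems ending in -i add -eka; stems ending in -k add the prefix mi-.
So bobzad → bobzaddoth.

bobzaddoth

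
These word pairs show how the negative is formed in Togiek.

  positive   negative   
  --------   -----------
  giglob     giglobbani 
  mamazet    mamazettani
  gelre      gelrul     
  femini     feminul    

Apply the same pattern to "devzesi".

gelre and mamazet both have last vowel 'e' yet inflect differently (gelrul, mamazettani), so the last vowel is not what conditions the rule; whether the stem ends in a vowel or a consonant is.
"devzesi" ends in a vowel. The stems ending in a vowel (femini → feminul, gelre → gelrul) drop the final letter and add -ul.
So devzesi → devzesul.

devzesul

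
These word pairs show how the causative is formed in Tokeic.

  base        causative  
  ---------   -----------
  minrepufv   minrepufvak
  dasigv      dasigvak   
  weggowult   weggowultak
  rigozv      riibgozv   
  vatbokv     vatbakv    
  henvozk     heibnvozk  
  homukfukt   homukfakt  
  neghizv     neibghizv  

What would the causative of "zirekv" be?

zirakv

"zirekv" has second-to-last letter 'k'. The stems whose second-to-last letter is 'k' (homukfukt → homukfakt, vatbokv → vatbakv) change the last vowel to 'a'.
So zirekv → zirakv.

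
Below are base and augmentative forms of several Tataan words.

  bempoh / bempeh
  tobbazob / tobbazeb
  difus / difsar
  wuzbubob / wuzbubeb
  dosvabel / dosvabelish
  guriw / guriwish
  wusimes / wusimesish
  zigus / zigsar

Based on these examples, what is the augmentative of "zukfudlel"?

zukfudlelish

"zukfudlel" has last vowel 'e'. The stems whose last vowel is 'e' (dosvabel → dosvabelish, wusimes → wusimesish) add -ish.
The other patterns: stems whose last vowel is 'u' delete the last vowel and add -ar; stems whose last vowel is 'o' change the last vowel to 'e'.
So zukfudlel → zukfudlelish.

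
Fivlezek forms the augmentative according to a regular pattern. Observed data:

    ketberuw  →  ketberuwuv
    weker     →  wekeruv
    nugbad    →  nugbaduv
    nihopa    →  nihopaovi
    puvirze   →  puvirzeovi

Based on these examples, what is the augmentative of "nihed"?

niheduv

nihopa and nugbad both have last vowel 'a' yet inflect differently (nihopaovi, nugbaduv), so the last vowel is not what conditions the rule; whether the stem ends in a vowel or a consonant is.
"nihed" ends in a consonant. The stems ending in a consonant (ketberuw → ketberuwuv, nugbad → nugbaduv, weker → wekeruv) add -uv.
So nihed → niheduv.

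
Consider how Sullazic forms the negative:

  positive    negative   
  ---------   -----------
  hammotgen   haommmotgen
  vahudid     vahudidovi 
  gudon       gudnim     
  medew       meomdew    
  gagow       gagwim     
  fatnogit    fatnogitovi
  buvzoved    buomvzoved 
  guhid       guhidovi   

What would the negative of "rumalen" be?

"rumalen" has last vowel 'e'. The stems whose last vowel is 'e' (medew → meomdew, buvzoved → buomvzoved, hammotgen → haommmotgen) insert -om- after the first vowel.
So rumalen → ruommalen.

ruommalen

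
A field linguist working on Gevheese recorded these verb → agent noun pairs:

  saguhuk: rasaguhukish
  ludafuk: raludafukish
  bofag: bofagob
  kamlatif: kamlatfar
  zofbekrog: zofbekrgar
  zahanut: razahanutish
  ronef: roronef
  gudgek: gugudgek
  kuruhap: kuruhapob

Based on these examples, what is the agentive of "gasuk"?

ludafuk and gudgek both end in -k yet inflect differently (raludafukish, gugudgek), so the final letter is not what conditions the rule; the last vowel is.
"gasuk" has last vowel 'u'. The stems whose last vowel is 'u' (zahanut → razahanutish, ludafuk → raludafukish, saguhuk → rasaguhukish) add ra- … -ish around the stem.
The other patterns: stems whose last vowel is 'a' add -ob; stems whose last vowel is 'e' repeat the first consonant+vowel as a prefix; stems whose last vowel is 'i' or 'o' delete the last vowel and add -ar.
So gasuk → ragasukish.

ragasukish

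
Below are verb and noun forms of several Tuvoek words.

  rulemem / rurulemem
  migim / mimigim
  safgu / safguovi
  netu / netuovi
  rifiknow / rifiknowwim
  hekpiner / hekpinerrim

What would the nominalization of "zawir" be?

rulemem and hekpiner both have last vowel 'e' yet inflect differently (rurulemem, hekpinerrim), so the last vowel is not what conditions the rule; the final letter is.
"zawir" ends in -r. The one such stem in the data (hekpiner → hekpinerrim) doubles the final consonant and adds -im (as does rifiknow), so the same rule applies.
So zawir → zawirrim.

zawirrim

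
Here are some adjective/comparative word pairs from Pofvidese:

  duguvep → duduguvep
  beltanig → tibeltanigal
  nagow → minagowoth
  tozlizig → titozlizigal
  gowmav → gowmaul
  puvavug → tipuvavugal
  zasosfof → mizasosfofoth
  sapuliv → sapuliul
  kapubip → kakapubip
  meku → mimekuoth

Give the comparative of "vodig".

"vodig" ends in -g. The stems ending in -g (tozlizig → titozlizigal, puvavug → tipuvavugal, beltanig → tibeltanigal) add ti- … -al around the stem.
So vodig → tivodigal.

tivodigal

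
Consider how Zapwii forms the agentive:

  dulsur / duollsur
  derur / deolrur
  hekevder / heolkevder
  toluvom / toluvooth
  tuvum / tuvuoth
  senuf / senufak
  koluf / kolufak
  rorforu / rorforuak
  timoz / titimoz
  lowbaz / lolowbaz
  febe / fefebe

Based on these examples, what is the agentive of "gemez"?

"gemez" ends in -z. The stems ending in -z (timoz → titimoz, lowbaz → lolowbaz) repeat the first consonant+vowel as a prefix.
The other patterns: stems ending in -r insert -ol- after the first vowel; stems ending in -m drop the final letter and add -oth; stems ending in -f or -u add -ak.
So gemez → gegemez.

gegemez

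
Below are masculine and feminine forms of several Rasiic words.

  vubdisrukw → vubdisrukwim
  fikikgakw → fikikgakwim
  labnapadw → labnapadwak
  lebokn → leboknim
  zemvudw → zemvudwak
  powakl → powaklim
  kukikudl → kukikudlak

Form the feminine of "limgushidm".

limgushidmak

"limgushidm" has second-to-last letter 'd'. The stems whose second-to-last letter is 'd' (kukikudl → kukikudlak, zemvudw → zemvudwak, labnapadw → labnapadwak) add -ak.
So limgushidm → limgushidmak.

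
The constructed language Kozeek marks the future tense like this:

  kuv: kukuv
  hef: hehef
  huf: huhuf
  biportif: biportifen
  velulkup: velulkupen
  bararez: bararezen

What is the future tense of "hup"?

"hup" has 1 vowel. The stems with 1 vowel (kuv → kukuv, hef → hehef, huf → huhuf) repeat the first consonant+vowel as a prefix.
The other pattern: stems with 3 vowels add -en.
So hup → huhup.

huhup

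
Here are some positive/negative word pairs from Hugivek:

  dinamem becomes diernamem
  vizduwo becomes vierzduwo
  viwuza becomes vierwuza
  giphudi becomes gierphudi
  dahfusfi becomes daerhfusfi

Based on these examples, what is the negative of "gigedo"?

giergedo

Every pair shown (dinamem → diernamem, vizduwo → vierzduwo, viwuza → vierwuza, …) follows the same rule: insert -er- after the first vowel.
So gigedo → giergedo.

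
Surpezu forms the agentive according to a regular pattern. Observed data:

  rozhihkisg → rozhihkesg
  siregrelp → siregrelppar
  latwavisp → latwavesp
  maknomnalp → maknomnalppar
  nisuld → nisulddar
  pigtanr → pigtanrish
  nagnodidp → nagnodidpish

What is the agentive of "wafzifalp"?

siregrelp and latwavisp both end in -p yet inflect differently (siregrelppar, latwavesp), so the final letter is not what conditions the rule; the second-to-last letter is.
"wafzifalp" has second-to-last letter 'l'. The stems whose second-to-last letter is 'l' (siregrelp → siregrelppar, nisuld → nisulddar, maknomnalp → maknomnalppar) double the final consonant and add -ar.
The other patterns: stems whose second-to-last letter is 's' change the last vowel to 'e'; stems whose second-to-last letter is 'd' or 'n' add -ish.
So wafzifalp → wafzifalppar.

wafzifalppar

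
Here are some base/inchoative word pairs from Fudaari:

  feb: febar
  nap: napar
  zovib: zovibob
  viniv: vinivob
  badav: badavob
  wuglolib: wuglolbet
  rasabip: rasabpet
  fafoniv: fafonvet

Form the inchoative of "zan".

feb and zovib both end in -b yet inflect differently (febar, zovibob), so the final letter is not what conditions the rule; the number of vowels is.
"zan" has 1 vowel. The stems with 1 vowel (feb → febar, nap → napar) add -ar.
The other patterns: stems with 2 vowels add -ob; stems with 3 vowels delete the last vowel and add -et.
So zan → zanar.

zanar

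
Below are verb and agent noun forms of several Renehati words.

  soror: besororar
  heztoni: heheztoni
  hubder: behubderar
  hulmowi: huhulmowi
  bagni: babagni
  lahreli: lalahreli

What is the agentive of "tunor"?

betunorar

hulmowi and hubder both begin with h- yet inflect differently (huhulmowi, behubderar), so the first letter is not what conditions the rule; the final letter is.
"tunor" ends in -r. The stems ending in -r (hubder → behubderar, soror → besororar) add be- … -ar around the stem.
The other pattern: stems ending in -i repeat the first consonant+vowel as a prefix.
So tunor → betunorar.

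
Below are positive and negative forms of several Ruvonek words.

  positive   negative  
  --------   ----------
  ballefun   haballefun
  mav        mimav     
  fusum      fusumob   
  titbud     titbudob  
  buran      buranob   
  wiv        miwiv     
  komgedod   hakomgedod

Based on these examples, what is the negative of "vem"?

titbud and komgedod both end in -d yet inflect differently (titbudob, hakomgedod), so the final letter is not what conditions the rule; the number of vowels is.
"vem" has 1 vowel. The stems with 1 vowel (wiv → miwiv, mav → mimav) add the prefix mi-.
The other patterns: stems with 2 vowels add -ob; stems with 3 vowels add the prefix ha-.
So vem → mivem.

mivem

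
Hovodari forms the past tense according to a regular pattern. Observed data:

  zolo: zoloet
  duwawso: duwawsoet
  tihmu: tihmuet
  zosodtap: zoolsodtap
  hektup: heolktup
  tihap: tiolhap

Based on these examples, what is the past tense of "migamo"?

migamoet

"migamo" ends in a vowel. The stems ending in a vowel (zolo → zoloet, duwawso → duwawsoet, tihmu → tihmuet) add -et.
So migamo → migamoet.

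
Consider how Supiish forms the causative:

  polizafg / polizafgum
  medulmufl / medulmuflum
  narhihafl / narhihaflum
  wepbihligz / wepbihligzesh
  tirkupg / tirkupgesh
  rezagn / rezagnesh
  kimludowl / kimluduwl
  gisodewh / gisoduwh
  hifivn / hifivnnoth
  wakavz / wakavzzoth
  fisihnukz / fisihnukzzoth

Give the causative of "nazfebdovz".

nazfebdovzzoth

polizafg and tirkupg both end in -g yet inflect differently (polizafgum, tirkupgesh), so the final letter is not what conditions the rule; the second-to-last letter is.
"nazfebdovz" has second-to-last letter 'v'. The stems whose second-to-last letter is 'v' (hifivn → hifivnnoth, wakavz → wakavzzoth) double the final consonant and add -oth.
So nazfebdovz → nazfebdovzzoth.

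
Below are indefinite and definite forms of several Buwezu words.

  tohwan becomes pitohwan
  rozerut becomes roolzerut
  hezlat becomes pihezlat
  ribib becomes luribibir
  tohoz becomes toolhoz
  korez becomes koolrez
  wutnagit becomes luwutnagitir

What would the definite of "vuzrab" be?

hezlat and wutnagit both end in -t yet inflect differently (pihezlat, luwutnagitir), so the final letter is not what conditions the rule; the last vowel is.
"vuzrab" has last vowel 'a'. The stems whose last vowel is 'a' (hezlat → pihezlat, tohwan → pitohwan) add the prefix pi-.
So vuzrab → pivuzrab.

pivuzrab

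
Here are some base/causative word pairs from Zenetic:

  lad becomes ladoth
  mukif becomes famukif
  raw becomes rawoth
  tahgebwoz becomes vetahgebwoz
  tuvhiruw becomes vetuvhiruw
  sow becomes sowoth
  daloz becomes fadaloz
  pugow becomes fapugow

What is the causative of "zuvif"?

raw and pugow both end in -w yet inflect differently (rawoth, fapugow), so the final letter is not what conditions the rule; the number of vowels is.
"zuvif" has 2 vowels. The stems with 2 vowels (mukif → famukif, pugow → fapugow, daloz → fadaloz) add the prefix fa-.
So zuvif → fazuvif.

fazuvif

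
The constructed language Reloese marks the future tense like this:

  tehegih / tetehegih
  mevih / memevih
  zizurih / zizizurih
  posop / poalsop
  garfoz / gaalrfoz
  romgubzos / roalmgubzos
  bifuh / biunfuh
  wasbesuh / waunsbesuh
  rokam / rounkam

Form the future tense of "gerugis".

tehegih and bifuh both end in -h yet inflect differently (tetehegih, biunfuh), so the final letter is not what conditions the rule; the last vowel is.
"gerugis" has last vowel 'i'. The stems whose last vowel is 'i' (tehegih → tetehegih, mevih → memevih, zizurih → zizizurih) repeat the first consonant+vowel as a prefix.
The other patterns: stems whose last vowel is 'o' insert -al- after the first vowel; stems whose last vowel is 'a' or 'u' insert -un- after the first vowel.
So gerugis → gegerugis.

gegerugis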